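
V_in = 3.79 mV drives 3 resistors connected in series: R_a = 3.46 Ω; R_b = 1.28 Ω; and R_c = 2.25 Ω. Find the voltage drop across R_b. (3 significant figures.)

ΣR = 3.46 + 1.28 + 2.25 = 6.990 Ω.
By the voltage-divider rule, V = 3.79 × 1.280/6.990 = 0.6940 mV.

V ≈ 0.694 mV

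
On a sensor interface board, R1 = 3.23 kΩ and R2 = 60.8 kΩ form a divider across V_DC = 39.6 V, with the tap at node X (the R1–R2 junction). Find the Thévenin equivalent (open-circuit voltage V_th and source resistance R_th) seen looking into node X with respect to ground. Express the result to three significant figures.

With X open, the divider is unloaded: V_th = 39.6 × 60.8/64.03 = 37.60 V.
Zeroing V_DC shorts the top of R1 to ground, so R_th = R1 ‖ R2 = 3.067 kΩ.

V_th ≈ 37.6 V, R_th ≈ 3.07 kΩ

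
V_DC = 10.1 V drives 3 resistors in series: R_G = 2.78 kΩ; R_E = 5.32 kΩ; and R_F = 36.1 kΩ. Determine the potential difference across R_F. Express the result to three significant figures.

ΣR = 2.78 + 5.32 + 36.1 = 44.20 kΩ.
V = V_DC · R/ΣR = 10.1 × 0.8167 = 8.249 V.

V ≈ 8.25 V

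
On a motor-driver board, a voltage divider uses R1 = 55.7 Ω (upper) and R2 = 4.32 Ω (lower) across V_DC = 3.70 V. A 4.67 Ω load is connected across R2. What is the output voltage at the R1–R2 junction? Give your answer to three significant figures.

V_out ≈ 0.143 V

The load sits in parallel with R2, giving an effective lower resistance R2' = R2·R_L/(R2+R_L) = 2.244 Ω.
Then V_out = V_DC · R2'/(R1 + R2') = 3.70 × 2.244/57.94 = 0.1433 V.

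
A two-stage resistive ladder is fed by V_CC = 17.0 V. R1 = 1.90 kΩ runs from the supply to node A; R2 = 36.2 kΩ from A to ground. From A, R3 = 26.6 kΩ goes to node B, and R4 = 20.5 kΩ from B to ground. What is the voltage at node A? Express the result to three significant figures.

Node A sees R2 in parallel with the series input of stage 2, R3 + R4 = 47.10 kΩ.
Effective lower resistance at A: R2 ‖ 47.10 = 20.47 kΩ.
So V_A = 17.0 × 0.9151 = 15.56 V.

V_A ≈ 15.6 V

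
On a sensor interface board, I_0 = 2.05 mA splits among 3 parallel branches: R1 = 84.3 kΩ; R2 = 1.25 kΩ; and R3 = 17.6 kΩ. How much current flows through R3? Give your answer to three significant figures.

ΣG = 1/84.3 + 1/1.25 + 1/17.6 = 0.8687.
By the current-divider rule, I = I_0 · G_k/ΣG = 2.05 × 0.06541 = 0.1341 mA.

I ≈ 0.134 mA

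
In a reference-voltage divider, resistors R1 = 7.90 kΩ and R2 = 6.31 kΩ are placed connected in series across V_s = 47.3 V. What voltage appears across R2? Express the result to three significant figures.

V ≈ 21.0 V

Series total: ΣR = 7.90 + 6.31 = 14.21 kΩ.
V = V_s · R/ΣR = 47.3 × 0.4441 = 21.00 V.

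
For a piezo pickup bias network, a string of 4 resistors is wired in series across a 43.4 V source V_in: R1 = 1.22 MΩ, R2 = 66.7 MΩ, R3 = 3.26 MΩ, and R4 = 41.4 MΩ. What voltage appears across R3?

Series total: ΣR = 1.22 + 66.7 + 3.26 + 41.4 = 112.6 MΩ.
Voltage divider: V = V_in · (3.260 / 112.6) = 43.4 × 0.02896 = 1.257 V.

V ≈ 1.26 V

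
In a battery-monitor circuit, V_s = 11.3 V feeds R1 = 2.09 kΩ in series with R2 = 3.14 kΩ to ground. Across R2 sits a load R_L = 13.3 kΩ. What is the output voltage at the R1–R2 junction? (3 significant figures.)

The load sits in parallel with R2, giving an effective lower resistance R2' = R2·R_L/(R2+R_L) = 2.540 kΩ.
Voltage divider with the loaded lower leg: V_out = 11.3 × 2.540/(2.09 + 2.540) = 11.3 × 0.5486 = 6.199 V.

V_out ≈ 6.20 V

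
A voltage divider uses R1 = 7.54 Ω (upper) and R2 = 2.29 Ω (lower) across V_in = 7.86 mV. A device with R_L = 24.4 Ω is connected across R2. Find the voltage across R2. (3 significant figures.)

V_out ≈ 1.71 mV

The load sits in parallel with R2, giving an effective lower resistance R2' = R2·R_L/(R2+R_L) = 2.094 Ω.
Then V_out = V_in · R2'/(R1 + R2') = 7.86 × 2.094/9.634 = 1.708 mV.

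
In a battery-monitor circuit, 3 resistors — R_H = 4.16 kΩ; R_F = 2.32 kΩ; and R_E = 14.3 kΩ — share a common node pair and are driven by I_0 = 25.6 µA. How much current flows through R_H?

Total conductance ΣG = 1/4.16 + 1/2.32 + 1/14.3 = 0.7413 (units of 1/kΩ).
By the current-divider rule, I = I_0 · G_k/ΣG = 25.6 × 0.3243 = 8.301 µA.

I ≈ 8.30 µA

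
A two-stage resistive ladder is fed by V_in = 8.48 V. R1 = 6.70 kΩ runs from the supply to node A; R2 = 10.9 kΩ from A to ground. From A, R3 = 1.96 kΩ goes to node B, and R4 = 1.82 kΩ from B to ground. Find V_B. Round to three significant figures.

The second stage (R3 + R4 = 3.780 kΩ) loads node A in parallel with R2.
Effective lower resistance at A: R2 ‖ 3.780 = 2.807 kΩ.
So V_A = 8.48 × 0.2952 = 2.504 V.
V_B = V_A × 0.4815 = 1.205 V.

V_B ≈ 1.21 V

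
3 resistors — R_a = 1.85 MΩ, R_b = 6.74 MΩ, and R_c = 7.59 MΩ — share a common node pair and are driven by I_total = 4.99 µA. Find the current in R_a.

Total conductance ΣG = 1/1.85 + 1/6.74 + 1/7.59 = 0.8207 (units of 1/MΩ).
R_a takes the fraction G_k/ΣG = 0.5405/0.8207 = 0.6587, so I = 4.99 × 0.6587 = 3.287 µA.

I ≈ 3.29 µA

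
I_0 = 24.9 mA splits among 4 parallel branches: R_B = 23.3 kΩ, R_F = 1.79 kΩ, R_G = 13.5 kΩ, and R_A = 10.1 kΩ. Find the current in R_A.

I ≈ 3.18 mA

Total conductance ΣG = 1/23.3 + 1/1.79 + 1/13.5 + 1/10.1 = 0.7747 (units of 1/kΩ).
R_A takes the fraction G_k/ΣG = 0.09901/0.7747 = 0.1278, so I = 24.9 × 0.1278 = 3.182 mA.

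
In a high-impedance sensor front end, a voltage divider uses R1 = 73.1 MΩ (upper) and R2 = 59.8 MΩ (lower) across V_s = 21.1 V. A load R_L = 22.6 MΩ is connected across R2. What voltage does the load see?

V_out ≈ 3.87 V

First combine the lower leg with the load: R2 ‖ R_L = 16.40 MΩ.
Then V_out = V_s · R2'/(R1 + R2') = 21.1 × 16.40/89.50 = 3.867 V.
(Unloaded it would be 9.49 V; the load pulls it down.)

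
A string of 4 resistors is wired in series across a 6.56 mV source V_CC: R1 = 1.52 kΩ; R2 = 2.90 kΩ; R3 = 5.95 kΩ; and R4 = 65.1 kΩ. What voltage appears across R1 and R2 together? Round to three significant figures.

V ≈ 0.384 mV

Series total: ΣR = 1.52 + 2.90 + 5.95 + 65.1 = 75.47 kΩ.
R_{R1..R2} = 1.52 + 2.90 = 4.420 kΩ.
Voltage divider: V = V_CC · (4.420 / 75.47) = 6.56 × 0.05857 = 0.3842 mV.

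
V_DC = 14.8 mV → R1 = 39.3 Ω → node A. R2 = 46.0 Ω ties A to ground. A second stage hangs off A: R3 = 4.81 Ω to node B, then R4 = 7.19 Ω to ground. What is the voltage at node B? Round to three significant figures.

V_B ≈ 1.73 mV

Node A sees R2 in parallel with the series input of stage 2, R3 + R4 = 12.00 Ω.
R2 ‖ (R3+R4) = 9.517 Ω.
First divider: V_A = V_DC · 9.517/(39.3 + 9.517) = 2.885 mV.
Then the unloaded second divider: V_B = V_A × R4/(R3+R4) = 2.885 × 0.5992 = 1.729 mV.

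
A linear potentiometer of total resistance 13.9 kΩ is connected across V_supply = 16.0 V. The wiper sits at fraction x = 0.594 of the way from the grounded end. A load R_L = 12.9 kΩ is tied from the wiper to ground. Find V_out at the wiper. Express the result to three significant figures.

V_out ≈ 7.54 V

The pot divides into 5.643 kΩ above the wiper and 8.257 kΩ below.
(x·R_p) ‖ R_L = 5.034 kΩ.
V_out = 16.0 × 5.034/(5.643 + 5.034) = 7.544 V.
(Unloaded: V_out = x·V_supply = 9.50 V.)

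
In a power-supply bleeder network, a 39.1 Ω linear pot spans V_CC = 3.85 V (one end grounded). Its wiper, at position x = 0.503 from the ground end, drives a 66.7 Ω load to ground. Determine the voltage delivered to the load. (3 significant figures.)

Split the track: R_lower = x·R_p = 19.67 Ω, R_upper = (1−x)·R_p = 19.43 Ω.
(x·R_p) ‖ R_L = 15.19 Ω.
Then V_out = V_CC · 15.19/(19.43 + 15.19) = 1.689 V.

V_out ≈ 1.69 V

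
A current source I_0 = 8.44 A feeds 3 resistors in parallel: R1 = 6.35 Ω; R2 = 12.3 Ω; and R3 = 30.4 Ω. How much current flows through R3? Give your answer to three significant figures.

I ≈ 1.02 A

Total conductance ΣG = 1/6.35 + 1/12.3 + 1/30.4 = 0.2717 (units of 1/Ω).
Current divider: I(R3) = I_0 · G_k/ΣG = 8.44 × (0.03289/0.2717) = 8.44 × 0.1211 = 1.022 A.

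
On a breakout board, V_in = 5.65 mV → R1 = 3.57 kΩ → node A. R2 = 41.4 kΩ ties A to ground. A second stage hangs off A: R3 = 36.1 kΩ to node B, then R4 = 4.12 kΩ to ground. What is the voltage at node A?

Node A sees R2 in parallel with the series input of stage 2, R3 + R4 = 40.22 kΩ.
Effective lower resistance at A: R2 ‖ 40.22 = 20.40 kΩ.
V_A = 5.65 × 20.40/(3.57 + 20.40) = 4.809 mV.

V_A ≈ 4.81 mV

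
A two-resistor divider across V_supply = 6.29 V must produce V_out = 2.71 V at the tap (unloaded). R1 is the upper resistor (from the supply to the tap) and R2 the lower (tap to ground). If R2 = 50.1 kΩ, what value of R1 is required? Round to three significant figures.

R1 ≈ 66.2 kΩ

V_out/V_supply = R2/(R1+R2) = 0.4308.
So R1 = R2 · (V_supply/V_out − 1) = 50.1 × (6.29/2.71 − 1) = 50.1 × 1.321 = 66.18 kΩ.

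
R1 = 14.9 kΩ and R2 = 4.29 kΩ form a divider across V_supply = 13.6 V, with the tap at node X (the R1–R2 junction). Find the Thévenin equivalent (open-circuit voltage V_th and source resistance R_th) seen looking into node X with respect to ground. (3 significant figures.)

V_th ≈ 3.04 V, R_th ≈ 3.33 kΩ

V_th is the unloaded tap voltage: V_supply · R2/(R1+R2) = 13.6 × 0.2236 = 3.040 V.
With V_supply suppressed (replaced by a short), R_th = R1 ‖ R2 = (14.90 × 4.29)/(14.90 + 4.29) = 3.331 kΩ.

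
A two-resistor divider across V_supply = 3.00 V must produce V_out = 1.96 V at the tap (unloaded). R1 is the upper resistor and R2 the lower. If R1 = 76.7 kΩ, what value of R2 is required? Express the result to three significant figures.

V_out/V_supply = R2/(R1+R2) = 0.6533.
Rearranging, R2 = R1·k/(1−k) = 76.7 × 1.885 = 144.5 kΩ.

R2 ≈ 145 kΩ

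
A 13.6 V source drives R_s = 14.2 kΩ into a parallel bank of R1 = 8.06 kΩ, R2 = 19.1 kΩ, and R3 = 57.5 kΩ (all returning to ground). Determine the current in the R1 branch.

Combine the parallel branches: R_p = (1/8.06 + 1/19.1 + 1/57.5)⁻¹ = 5.160 kΩ.
V_A = 13.6 × 5.160/19.36 = 3.625 V.
I(R1) = V_A / R1 = 3.625/8.06 = 0.4497 mA.

I ≈ 0.450 mA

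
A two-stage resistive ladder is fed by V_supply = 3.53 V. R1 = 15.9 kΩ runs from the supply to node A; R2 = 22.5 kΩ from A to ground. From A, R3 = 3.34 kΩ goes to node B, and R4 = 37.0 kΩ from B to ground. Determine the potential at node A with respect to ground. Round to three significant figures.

V_A ≈ 1.68 V

Node A sees R2 in parallel with the series input of stage 2, R3 + R4 = 40.34 kΩ.
Effective lower resistance at A: R2 ‖ 40.34 = 14.44 kΩ.
First divider: V_A = V_supply · 14.44/(15.9 + 14.44) = 1.680 V.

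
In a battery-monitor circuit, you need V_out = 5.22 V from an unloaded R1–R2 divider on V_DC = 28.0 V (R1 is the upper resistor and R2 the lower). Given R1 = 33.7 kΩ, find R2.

Required fraction k = V_out/V_DC = 0.1864.
So R2 = R1 · V_out/(V_DC − V_out) = 33.7 × 5.22/(28.0 − 5.22) = 33.7 × 0.2291 = 7.722 kΩ.

R2 ≈ 7.72 kΩ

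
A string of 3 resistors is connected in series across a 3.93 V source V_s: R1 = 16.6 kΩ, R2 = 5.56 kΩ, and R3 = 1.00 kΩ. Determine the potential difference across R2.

ΣR = 16.6 + 5.56 + 1.00 = 23.16 kΩ.
V = V_s · R/ΣR = 3.93 × 0.2401 = 0.9435 V.

V ≈ 0.943 V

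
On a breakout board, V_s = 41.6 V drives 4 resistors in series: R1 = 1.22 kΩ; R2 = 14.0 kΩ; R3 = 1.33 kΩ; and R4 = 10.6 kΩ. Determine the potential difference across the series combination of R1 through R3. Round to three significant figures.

Series total: ΣR = 1.22 + 14.0 + 1.33 + 10.6 = 27.15 kΩ.
R_{R1..R3} = 1.22 + 14.0 + 1.33 = 16.55 kΩ.
Voltage divider: V = V_s · (16.55 / 27.15) = 41.6 × 0.6096 = 25.36 V.

V ≈ 25.4 V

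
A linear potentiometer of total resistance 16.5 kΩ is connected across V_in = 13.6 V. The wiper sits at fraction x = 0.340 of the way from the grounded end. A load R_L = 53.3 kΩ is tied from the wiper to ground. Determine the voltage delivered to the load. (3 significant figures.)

V_out ≈ 4.32 V

Split the track: R_lower = x·R_p = 5.610 kΩ, R_upper = (1−x)·R_p = 10.89 kΩ.
(x·R_p) ‖ R_L = 5.076 kΩ.
Loaded-divider output: V_out = 13.6 × 0.3179 = 4.324 V.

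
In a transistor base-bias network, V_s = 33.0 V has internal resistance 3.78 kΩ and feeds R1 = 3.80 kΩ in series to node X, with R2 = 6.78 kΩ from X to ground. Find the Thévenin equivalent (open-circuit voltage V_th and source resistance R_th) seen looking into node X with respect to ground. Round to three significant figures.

R1' = 3.78 + 3.80 = 7.580 kΩ (source resistance + R1).
Open-circuit (no load on X): V_th = V_s · R2/(R1' + R2) = 33.0 × 6.78/(7.580 + 6.78) = 15.58 V.
With V_s suppressed (replaced by a short), R_th = R1' ‖ R2 = (7.580 × 6.78)/(7.580 + 6.78) = 3.579 kΩ.

V_th ≈ 15.6 V, R_th ≈ 3.58 kΩ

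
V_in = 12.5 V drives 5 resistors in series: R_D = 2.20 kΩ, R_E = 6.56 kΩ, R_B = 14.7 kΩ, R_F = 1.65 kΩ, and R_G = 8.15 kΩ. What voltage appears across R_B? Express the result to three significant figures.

V ≈ 5.52 V

Total series resistance ΣR = 2.20 + 6.56 + 14.7 + 1.65 + 8.15 = 33.26 kΩ.
V = V_in · R/ΣR = 12.5 × 0.4420 = 5.525 V.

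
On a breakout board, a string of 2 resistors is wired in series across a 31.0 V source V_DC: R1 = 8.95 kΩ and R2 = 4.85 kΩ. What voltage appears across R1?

Series total: ΣR = 8.95 + 4.85 = 13.80 kΩ.
Voltage divider: V = V_DC · (8.950 / 13.80) = 31.0 × 0.6486 = 20.11 V.

V ≈ 20.1 V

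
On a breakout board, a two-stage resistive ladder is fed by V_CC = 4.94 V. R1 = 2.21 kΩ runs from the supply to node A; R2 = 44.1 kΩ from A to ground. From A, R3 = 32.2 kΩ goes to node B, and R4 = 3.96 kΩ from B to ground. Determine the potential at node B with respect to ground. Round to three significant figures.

Looking into the second stage from A: R3 + R4 = 36.16 kΩ appears in parallel with R2.
R2 ‖ (R3+R4) = 19.87 kΩ.
First divider: V_A = V_CC · 19.87/(2.21 + 19.87) = 4.446 V.
Stage 2 is unloaded, so V_B = V_A · R4/(R3+R4) = 4.446 × 3.96/36.16 = 0.4868 V.

V_B ≈ 0.487 V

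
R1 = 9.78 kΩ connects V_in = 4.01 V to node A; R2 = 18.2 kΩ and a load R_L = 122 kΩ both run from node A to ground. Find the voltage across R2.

R2 ‖ R_L = (18.2 × 122)/(18.2 + 122) = 15.84 kΩ.
Voltage divider with the loaded lower leg: V_out = 4.01 × 15.84/(9.78 + 15.84) = 4.01 × 0.6182 = 2.479 V.
(Unloaded it would be 2.61 V; the load pulls it down.)

V_out ≈ 2.48 V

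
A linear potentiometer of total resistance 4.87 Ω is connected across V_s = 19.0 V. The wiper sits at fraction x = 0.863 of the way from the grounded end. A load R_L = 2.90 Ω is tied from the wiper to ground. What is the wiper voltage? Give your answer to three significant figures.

V_out ≈ 13.7 V

The pot divides into 0.6672 Ω above the wiper and 4.203 Ω below.
R_L loads the lower segment: effective lower R = 1.716 Ω.
Loaded-divider output: V_out = 19.0 × 0.7200 = 13.68 V.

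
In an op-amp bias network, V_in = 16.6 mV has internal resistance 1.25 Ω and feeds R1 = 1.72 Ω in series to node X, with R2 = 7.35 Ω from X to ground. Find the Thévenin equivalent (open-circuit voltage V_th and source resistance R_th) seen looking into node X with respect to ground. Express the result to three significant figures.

V_th ≈ 11.8 mV, R_th ≈ 2.12 Ω

R1' = 1.25 + 1.72 = 2.970 Ω (source resistance + R1).
Open-circuit (no load on X): V_th = V_in · R2/(R1' + R2) = 16.6 × 7.35/(2.970 + 7.35) = 11.82 mV.
Looking into X with the source shorted: R_th = R1'·R2/(R1'+R2) = 2.970 × 7.35/10.32 = 2.115 Ω.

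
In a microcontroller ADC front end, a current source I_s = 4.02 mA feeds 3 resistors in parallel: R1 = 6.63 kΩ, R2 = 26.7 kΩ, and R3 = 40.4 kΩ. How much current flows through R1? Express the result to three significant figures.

Conductances: ΣG = 1/6.63 + 1/26.7 + 1/40.4 = 0.2130 (1/kΩ).
R1 takes the fraction G_k/ΣG = 0.1508/0.2130 = 0.7080, so I = 4.02 × 0.7080 = 2.846 mA.

I ≈ 2.85 mA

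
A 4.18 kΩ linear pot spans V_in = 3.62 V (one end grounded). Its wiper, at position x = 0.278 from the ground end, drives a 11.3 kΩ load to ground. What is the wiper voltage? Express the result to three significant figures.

V_out ≈ 0.937 V

The pot divides into 3.018 kΩ above the wiper and 1.162 kΩ below.
Lower segment in parallel with the load: 1.162 ‖ 11.3 = 1.054 kΩ.
Loaded-divider output: V_out = 3.62 × 0.2588 = 0.9368 V.
(Unloaded: V_out = x·V_in = 1.01 V.)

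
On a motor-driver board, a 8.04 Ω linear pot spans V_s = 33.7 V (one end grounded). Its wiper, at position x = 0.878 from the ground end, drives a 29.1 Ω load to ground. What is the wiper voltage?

Split the track: R_lower = x·R_p = 7.059 Ω, R_upper = (1−x)·R_p = 0.9809 Ω.
R_L loads the lower segment: effective lower R = 5.681 Ω.
Then V_out = V_s · 5.681/(0.9809 + 5.681) = 28.74 V.
(Unloaded: V_out = x·V_s = 29.6 V.)

V_out ≈ 28.7 V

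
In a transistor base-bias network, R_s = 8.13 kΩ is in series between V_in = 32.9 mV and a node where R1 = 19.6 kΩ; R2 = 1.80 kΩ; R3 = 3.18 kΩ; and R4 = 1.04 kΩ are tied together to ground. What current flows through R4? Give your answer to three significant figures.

I ≈ 1.94 µA

Parallel bank: R_p = 1/(1/19.6 + 1/1.80 + 1/3.18 + 1/1.04) = 0.5312 kΩ.
V_A by voltage divider: V_A = 32.9 × 0.5312/(8.13 + 0.5312) = 2.018 mV.
I(R4) = V_A / R4 = 2.018/1.04 = 1.940 µA.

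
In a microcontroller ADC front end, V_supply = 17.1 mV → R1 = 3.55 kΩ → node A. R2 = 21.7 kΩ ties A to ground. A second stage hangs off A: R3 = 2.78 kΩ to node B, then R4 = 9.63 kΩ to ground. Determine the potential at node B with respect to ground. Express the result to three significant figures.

V_B ≈ 9.15 mV

The second stage (R3 + R4 = 12.41 kΩ) loads node A in parallel with R2.
R2 ‖ (R3+R4) = 7.895 kΩ.
V_A = 17.1 × 7.895/(3.55 + 7.895) = 11.80 mV.
Stage 2 is unloaded, so V_B = V_A · R4/(R3+R4) = 11.80 × 9.63/12.41 = 9.153 mV.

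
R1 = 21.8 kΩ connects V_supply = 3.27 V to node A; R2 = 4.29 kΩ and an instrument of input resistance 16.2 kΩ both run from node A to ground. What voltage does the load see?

The load sits in parallel with R2, giving an effective lower resistance R2' = R2·R_L/(R2+R_L) = 3.392 kΩ.
Voltage divider with the loaded lower leg: V_out = 3.27 × 3.392/(21.8 + 3.392) = 3.27 × 0.1346 = 0.4403 V.

V_out ≈ 0.440 V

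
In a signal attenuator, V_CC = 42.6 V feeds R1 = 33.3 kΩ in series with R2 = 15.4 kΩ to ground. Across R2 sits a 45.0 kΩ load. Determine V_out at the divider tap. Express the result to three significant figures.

R2 ‖ R_L = (15.4 × 45.0)/(15.4 + 45.0) = 11.47 kΩ.
Now apply the divider: V_out = 42.6 × 0.2563 = 10.92 V.
(Unloaded it would be 13.5 V; the load pulls it down.)

V_out ≈ 10.9 V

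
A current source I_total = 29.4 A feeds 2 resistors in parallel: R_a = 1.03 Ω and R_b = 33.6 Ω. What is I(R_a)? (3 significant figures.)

For two parallel branches, I_k = I_total · (other R)/(sum of R).
So I = 29.4 × 33.6/34.63 = 28.53 A.

I ≈ 28.5 A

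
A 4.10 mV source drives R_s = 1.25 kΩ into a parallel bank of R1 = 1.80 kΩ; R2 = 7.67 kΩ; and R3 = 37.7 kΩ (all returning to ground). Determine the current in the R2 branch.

Combine the parallel branches: R_p = (1/1.80 + 1/7.67 + 1/37.7)⁻¹ = 1.404 kΩ.
V_A = 4.10 × 1.404/2.654 = 2.169 mV.
I(R2) = V_A / R2 = 2.169/7.67 = 0.2827 µA.

I ≈ 0.283 µA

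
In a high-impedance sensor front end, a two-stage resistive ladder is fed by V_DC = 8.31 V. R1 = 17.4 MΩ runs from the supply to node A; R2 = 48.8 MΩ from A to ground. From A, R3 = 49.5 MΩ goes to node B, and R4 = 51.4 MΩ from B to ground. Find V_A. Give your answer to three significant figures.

V_A ≈ 5.43 V

Looking into the second stage from A: R3 + R4 = 100.9 MΩ appears in parallel with R2.
R2 ‖ (R3+R4) = 32.89 MΩ.
V_A = 8.31 × 32.89/(17.4 + 32.89) = 5.435 V.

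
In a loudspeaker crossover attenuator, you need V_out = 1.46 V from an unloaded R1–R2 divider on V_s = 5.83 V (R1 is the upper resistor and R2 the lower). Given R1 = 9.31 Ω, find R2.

Required fraction k = V_out/V_s = 0.2504.
R2 = R1 · 0.2504/(1 − 0.2504) = 3.110 Ω.

R2 ≈ 3.11 Ω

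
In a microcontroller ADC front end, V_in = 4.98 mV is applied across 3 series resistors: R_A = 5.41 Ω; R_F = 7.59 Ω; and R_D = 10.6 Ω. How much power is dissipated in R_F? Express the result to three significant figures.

Series current I = V_in/ΣR = 4.98/23.60 = 0.2110 mA.
V(R_F) = I·R = 1.602 mV; P = V·I = 1.602 × 0.2110 = 0.3380 µW.

P ≈ 0.338 µW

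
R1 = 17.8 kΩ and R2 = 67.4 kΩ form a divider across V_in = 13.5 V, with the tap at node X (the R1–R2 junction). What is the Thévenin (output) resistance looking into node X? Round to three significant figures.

R_th ≈ 14.1 kΩ

Zeroing V_in shorts the top of R1 to ground, so R_th = R1 ‖ R2 = 14.08 kΩ.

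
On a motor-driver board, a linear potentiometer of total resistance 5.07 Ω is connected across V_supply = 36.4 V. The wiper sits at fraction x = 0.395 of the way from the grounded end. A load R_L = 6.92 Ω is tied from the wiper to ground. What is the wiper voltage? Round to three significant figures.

V_out ≈ 12.2 V

Lower segment x·R_p = 2.003 Ω; upper segment (1−x)·R_p = 3.067 Ω.
(x·R_p) ‖ R_L = 1.553 Ω.
V_out = 36.4 × 1.553/(3.067 + 1.553) = 12.24 V.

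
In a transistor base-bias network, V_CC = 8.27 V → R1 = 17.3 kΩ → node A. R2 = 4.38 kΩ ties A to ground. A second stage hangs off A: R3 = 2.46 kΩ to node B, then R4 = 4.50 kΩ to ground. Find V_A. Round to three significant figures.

V_A ≈ 1.11 V

Node A sees R2 in parallel with the series input of stage 2, R3 + R4 = 6.960 kΩ.
Effective lower resistance at A: R2 ‖ 6.960 = 2.688 kΩ.
V_A = 8.27 × 2.688/(17.3 + 2.688) = 1.112 V.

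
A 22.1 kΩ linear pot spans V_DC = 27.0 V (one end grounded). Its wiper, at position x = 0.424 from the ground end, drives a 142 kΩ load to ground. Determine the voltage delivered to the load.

The pot divides into 12.73 kΩ above the wiper and 9.370 kΩ below.
R_L loads the lower segment: effective lower R = 8.790 kΩ.
Then V_out = V_DC · 8.790/(12.73 + 8.790) = 11.03 V.

V_out ≈ 11.0 V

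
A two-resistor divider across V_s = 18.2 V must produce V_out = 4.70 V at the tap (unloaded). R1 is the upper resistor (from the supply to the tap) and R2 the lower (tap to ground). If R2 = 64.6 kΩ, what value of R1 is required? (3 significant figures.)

The divider ratio is R2/(R1+R2) = 4.70/18.2 = 0.2582.
Rearranging, R1 = R2·(1−k)/k = 64.6 × 2.872 = 185.6 kΩ.

R1 ≈ 186 kΩ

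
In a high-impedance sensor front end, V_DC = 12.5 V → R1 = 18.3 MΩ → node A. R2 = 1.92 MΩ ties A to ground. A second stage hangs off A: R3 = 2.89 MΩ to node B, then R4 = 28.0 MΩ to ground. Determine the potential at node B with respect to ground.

Node A sees R2 in parallel with the series input of stage 2, R3 + R4 = 30.89 MΩ.
Effective lower resistance at A: R2 ‖ 30.89 = 1.808 MΩ.
V_A = 12.5 × 1.808/(18.3 + 1.808) = 1.124 V.
Then the unloaded second divider: V_B = V_A × R4/(R3+R4) = 1.124 × 0.9064 = 1.019 V.

V_B ≈ 1.02 V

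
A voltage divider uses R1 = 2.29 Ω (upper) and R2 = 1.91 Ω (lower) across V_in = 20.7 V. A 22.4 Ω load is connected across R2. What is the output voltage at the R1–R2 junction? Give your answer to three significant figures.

V_out ≈ 9.00 V

R2 ‖ R_L = (1.91 × 22.4)/(1.91 + 22.4) = 1.760 Ω.
Now apply the divider: V_out = 20.7 × 0.4346 = 8.995 V.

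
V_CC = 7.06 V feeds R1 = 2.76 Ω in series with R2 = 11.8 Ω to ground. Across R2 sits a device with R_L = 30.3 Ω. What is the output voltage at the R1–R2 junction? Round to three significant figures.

V_out ≈ 5.33 V

First combine the lower leg with the load: R2 ‖ R_L = 8.493 Ω.
Then V_out = V_CC · R2'/(R1 + R2') = 7.06 × 8.493/11.25 = 5.328 V.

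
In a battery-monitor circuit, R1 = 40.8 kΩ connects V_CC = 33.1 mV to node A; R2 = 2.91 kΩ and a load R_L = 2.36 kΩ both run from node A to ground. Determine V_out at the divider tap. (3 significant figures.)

V_out ≈ 1.02 mV

First combine the lower leg with the load: R2 ‖ R_L = 1.303 kΩ.
Then V_out = V_CC · R2'/(R1 + R2') = 33.1 × 1.303/42.10 = 1.024 mV.
(Unloaded it would be 2.20 mV; the load pulls it down.)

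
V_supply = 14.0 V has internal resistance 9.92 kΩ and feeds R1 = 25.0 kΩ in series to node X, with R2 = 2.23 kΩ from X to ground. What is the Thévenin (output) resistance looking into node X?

R_th ≈ 2.10 kΩ

R1' = 9.92 + 25.0 = 34.92 kΩ (source resistance + R1).
With V_supply suppressed (replaced by a short), R_th = R1' ‖ R2 = (34.92 × 2.23)/(34.92 + 2.23) = 2.096 kΩ.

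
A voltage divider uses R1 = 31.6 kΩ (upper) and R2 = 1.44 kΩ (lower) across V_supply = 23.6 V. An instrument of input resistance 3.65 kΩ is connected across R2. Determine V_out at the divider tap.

V_out ≈ 0.747 V

The load sits in parallel with R2, giving an effective lower resistance R2' = R2·R_L/(R2+R_L) = 1.033 kΩ.
Now apply the divider: V_out = 23.6 × 0.03164 = 0.7468 V.
(Unloaded it would be 1.03 V; the load pulls it down.)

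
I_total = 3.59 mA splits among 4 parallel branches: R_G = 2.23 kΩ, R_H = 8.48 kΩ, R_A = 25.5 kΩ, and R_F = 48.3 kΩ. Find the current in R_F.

I ≈ 0.119 mA

Total conductance ΣG = 1/2.23 + 1/8.48 + 1/25.5 + 1/48.3 = 0.6263 (units of 1/kΩ).
Current divider: I(R_F) = I_total · G_k/ΣG = 3.59 × (0.02070/0.6263) = 3.59 × 0.03306 = 0.1187 mA.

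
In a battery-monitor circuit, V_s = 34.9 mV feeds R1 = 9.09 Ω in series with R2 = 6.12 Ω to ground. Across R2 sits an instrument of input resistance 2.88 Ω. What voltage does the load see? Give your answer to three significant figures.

V_out ≈ 6.19 mV

The load sits in parallel with R2, giving an effective lower resistance R2' = R2·R_L/(R2+R_L) = 1.958 Ω.
Then V_out = V_s · R2'/(R1 + R2') = 34.9 × 1.958/11.05 = 6.186 mV.
(Unloaded it would be 14.0 mV; the load pulls it down.)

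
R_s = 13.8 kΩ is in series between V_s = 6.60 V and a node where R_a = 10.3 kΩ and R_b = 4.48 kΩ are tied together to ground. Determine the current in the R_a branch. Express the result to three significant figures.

I ≈ 0.118 mA

Combine the parallel branches: R_p = (1/10.3 + 1/4.48)⁻¹ = 3.122 kΩ.
V_A = 6.60 × 3.122/16.92 = 1.218 V.
Branch current I = V_A/R_a = 1.218/10.3 = 0.1182 mA.
(Check via current divider: I_total = 0.3900 mA; share G_k/ΣG = 0.3031 → same result.)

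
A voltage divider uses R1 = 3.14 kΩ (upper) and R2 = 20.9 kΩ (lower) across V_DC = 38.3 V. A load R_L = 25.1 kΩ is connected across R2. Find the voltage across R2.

V_out ≈ 30.0 V

The load sits in parallel with R2, giving an effective lower resistance R2' = R2·R_L/(R2+R_L) = 11.40 kΩ.
Now apply the divider: V_out = 38.3 × 0.7841 = 30.03 V.
(Unloaded it would be 33.3 V; the load pulls it down.)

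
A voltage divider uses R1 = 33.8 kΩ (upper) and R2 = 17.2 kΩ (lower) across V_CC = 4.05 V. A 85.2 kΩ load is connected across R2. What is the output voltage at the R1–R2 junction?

V_out ≈ 1.20 V

R2 ‖ R_L = (17.2 × 85.2)/(17.2 + 85.2) = 14.31 kΩ.
Then V_out = V_CC · R2'/(R1 + R2') = 4.05 × 14.31/48.11 = 1.205 V.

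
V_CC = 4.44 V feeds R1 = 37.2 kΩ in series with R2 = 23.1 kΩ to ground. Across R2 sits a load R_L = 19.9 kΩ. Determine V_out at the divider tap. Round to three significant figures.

R2 ‖ R_L = (23.1 × 19.9)/(23.1 + 19.9) = 10.69 kΩ.
Now apply the divider: V_out = 4.44 × 0.2232 = 0.9911 V.

V_out ≈ 0.991 V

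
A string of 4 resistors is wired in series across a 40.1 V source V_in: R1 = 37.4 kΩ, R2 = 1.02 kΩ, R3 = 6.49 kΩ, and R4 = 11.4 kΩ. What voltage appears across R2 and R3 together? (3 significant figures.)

ΣR = 37.4 + 1.02 + 6.49 + 11.4 = 56.31 kΩ.
R_{R2..R3} = 1.02 + 6.49 = 7.510 kΩ.
Voltage divider: V = V_in · (7.510 / 56.31) = 40.1 × 0.1334 = 5.348 V.

V ≈ 5.35 V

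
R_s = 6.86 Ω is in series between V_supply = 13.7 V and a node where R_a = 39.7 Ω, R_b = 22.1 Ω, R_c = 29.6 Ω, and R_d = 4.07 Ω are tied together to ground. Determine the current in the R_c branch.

I ≈ 0.136 A

Combine the parallel branches: R_p = (1/39.7 + 1/22.1 + 1/29.6 + 1/4.07)⁻¹ = 2.858 Ω.
V_A by voltage divider: V_A = 13.7 × 2.858/(6.86 + 2.858) = 4.029 V.
Branch current I = V_A/R_c = 4.029/29.6 = 0.1361 A.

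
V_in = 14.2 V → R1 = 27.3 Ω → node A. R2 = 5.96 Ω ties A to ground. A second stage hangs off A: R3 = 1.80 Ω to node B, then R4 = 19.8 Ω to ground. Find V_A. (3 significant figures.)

The second stage (R3 + R4 = 21.60 Ω) loads node A in parallel with R2.
R2 ‖ (R3+R4) = 4.671 Ω.
V_A = 14.2 × 4.671/(27.3 + 4.671) = 2.075 V.

V_A ≈ 2.07 V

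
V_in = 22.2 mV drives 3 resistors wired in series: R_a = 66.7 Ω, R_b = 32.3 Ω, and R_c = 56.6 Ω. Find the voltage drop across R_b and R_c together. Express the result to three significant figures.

Series total: ΣR = 66.7 + 32.3 + 56.6 = 155.6 Ω.
R_{R_b..R_c} = 32.3 + 56.6 = 88.90 Ω.
V = V_in · R/ΣR = 22.2 × 0.5713 = 12.68 mV.

V ≈ 12.7 mV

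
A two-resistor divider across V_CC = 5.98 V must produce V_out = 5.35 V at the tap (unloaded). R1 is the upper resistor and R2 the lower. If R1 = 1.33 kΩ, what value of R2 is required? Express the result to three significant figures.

Required fraction k = V_out/V_CC = 0.8946.
So R2 = R1 · V_out/(V_CC − V_out) = 1.33 × 5.35/(5.98 − 5.35) = 1.33 × 8.492 = 11.29 kΩ.

R2 ≈ 11.3 kΩ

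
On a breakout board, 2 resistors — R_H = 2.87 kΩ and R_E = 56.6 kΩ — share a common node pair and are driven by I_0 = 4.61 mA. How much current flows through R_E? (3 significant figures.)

Two-branch current divider: I_k = I_0 · R_other/(R_1 + R_2).
I(R_E) = 4.61 × 2.87/(2.87 + 56.6) = 4.61 × 0.04826 = 0.2225 mA.

I ≈ 0.222 mA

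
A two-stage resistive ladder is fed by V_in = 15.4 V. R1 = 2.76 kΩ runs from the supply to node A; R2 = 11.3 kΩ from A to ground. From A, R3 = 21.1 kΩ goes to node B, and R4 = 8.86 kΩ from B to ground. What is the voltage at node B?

V_B ≈ 3.41 V

Node A sees R2 in parallel with the series input of stage 2, R3 + R4 = 29.96 kΩ.
Effective lower resistance at A: R2 ‖ 29.96 = 8.205 kΩ.
First divider: V_A = V_in · 8.205/(2.76 + 8.205) = 11.52 V.
Stage 2 is unloaded, so V_B = V_A · R4/(R3+R4) = 11.52 × 8.86/29.96 = 3.408 V.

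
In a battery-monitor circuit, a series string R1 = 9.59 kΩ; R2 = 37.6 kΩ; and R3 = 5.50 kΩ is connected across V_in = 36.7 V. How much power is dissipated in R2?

P ≈ 18.2 mW

The common current is I = 36.7/52.69 = 0.6965 mA.
P = I²R = 0.4851 × 37.6 = 18.24 mW.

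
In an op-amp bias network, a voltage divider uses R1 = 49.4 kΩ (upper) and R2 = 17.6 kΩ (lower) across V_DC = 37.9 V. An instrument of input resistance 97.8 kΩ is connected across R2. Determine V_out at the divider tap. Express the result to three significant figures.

V_out ≈ 8.79 V

First combine the lower leg with the load: R2 ‖ R_L = 14.92 kΩ.
Now apply the divider: V_out = 37.9 × 0.2319 = 8.790 V.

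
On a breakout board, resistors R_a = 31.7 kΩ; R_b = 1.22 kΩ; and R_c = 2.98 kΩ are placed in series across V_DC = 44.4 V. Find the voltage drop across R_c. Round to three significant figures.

Series total: ΣR = 31.7 + 1.22 + 2.98 = 35.90 kΩ.
V = V_DC · R/ΣR = 44.4 × 0.08301 = 3.686 V.

V ≈ 3.69 V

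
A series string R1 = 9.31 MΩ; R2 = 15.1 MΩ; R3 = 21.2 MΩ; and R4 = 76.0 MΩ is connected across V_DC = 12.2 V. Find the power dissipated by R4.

Series current I = V_DC/ΣR = 12.2/121.6 = 0.1003 µA.
V(R4) = I·R = 7.624 V; P = V·I = 7.624 × 0.1003 = 0.7649 µW.

P ≈ 0.765 µW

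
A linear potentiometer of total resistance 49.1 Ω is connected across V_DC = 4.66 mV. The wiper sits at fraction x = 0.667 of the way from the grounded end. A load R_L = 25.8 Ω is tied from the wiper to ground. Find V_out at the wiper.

The pot divides into 16.35 Ω above the wiper and 32.75 Ω below.
Lower segment in parallel with the load: 32.75 ‖ 25.8 = 14.43 Ω.
V_out = 4.66 × 14.43/(16.35 + 14.43) = 2.185 mV.
(Unloaded: V_out = x·V_DC = 3.11 mV.)

V_out ≈ 2.18 mV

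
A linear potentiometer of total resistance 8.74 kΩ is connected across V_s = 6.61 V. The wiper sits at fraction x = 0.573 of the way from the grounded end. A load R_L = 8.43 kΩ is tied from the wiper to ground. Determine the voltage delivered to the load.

Split the track: R_lower = x·R_p = 5.008 kΩ, R_upper = (1−x)·R_p = 3.732 kΩ.
R_L loads the lower segment: effective lower R = 3.142 kΩ.
Loaded-divider output: V_out = 6.61 × 0.4571 = 3.021 V.

V_out ≈ 3.02 V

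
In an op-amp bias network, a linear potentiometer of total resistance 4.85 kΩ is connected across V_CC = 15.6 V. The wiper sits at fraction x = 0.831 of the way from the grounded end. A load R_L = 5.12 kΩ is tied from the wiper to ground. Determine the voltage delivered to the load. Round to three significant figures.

Split the track: R_lower = x·R_p = 4.030 kΩ, R_upper = (1−x)·R_p = 0.8197 kΩ.
Lower segment in parallel with the load: 4.030 ‖ 5.12 = 2.255 kΩ.
Then V_out = V_CC · 2.255/(0.8197 + 2.255) = 11.44 V.

V_out ≈ 11.4 V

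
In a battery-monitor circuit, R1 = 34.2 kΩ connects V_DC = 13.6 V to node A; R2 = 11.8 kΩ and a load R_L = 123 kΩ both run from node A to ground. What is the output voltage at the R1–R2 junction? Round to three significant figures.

First combine the lower leg with the load: R2 ‖ R_L = 10.77 kΩ.
Now apply the divider: V_out = 13.6 × 0.2394 = 3.256 V.
(Unloaded it would be 3.49 V; the load pulls it down.)

V_out ≈ 3.26 V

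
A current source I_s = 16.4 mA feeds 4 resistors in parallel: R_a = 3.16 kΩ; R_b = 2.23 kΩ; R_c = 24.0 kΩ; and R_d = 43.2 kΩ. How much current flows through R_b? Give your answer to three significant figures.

I ≈ 8.86 mA

Conductances: ΣG = 1/3.16 + 1/2.23 + 1/24.0 + 1/43.2 = 0.8297 (1/kΩ).
By the current-divider rule, I = I_s · G_k/ΣG = 16.4 × 0.5405 = 8.864 mA.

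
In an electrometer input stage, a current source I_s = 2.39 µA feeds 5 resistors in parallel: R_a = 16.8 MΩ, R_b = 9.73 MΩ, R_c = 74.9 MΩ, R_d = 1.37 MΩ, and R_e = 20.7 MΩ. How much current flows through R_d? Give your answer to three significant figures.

Conductances: ΣG = 1/16.8 + 1/9.73 + 1/74.9 + 1/1.37 + 1/20.7 = 0.9539 (1/MΩ).
Current divider: I(R_d) = I_s · G_k/ΣG = 2.39 × (0.7299/0.9539) = 2.39 × 0.7652 = 1.829 µA.

I ≈ 1.83 µA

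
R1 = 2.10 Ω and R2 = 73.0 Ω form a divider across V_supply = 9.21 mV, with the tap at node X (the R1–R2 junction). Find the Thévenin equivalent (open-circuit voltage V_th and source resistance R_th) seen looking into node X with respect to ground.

With X open, the divider is unloaded: V_th = 9.21 × 73.0/75.10 = 8.952 mV.
With V_supply suppressed (replaced by a short), R_th = R1 ‖ R2 = (2.100 × 73.0)/(2.100 + 73.0) = 2.041 Ω.

V_th ≈ 8.95 mV, R_th ≈ 2.04 Ω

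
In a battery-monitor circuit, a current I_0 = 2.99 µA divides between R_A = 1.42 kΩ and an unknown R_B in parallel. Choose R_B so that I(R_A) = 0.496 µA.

R_B ≈ 0.282 kΩ

Two-branch current divider: I_A = I_0 · R_B/(R_A + R_B).
With f = 0.1659, R_B = R_A · f/(1−f) = 1.42 × 0.1989 = 0.2824 kΩ.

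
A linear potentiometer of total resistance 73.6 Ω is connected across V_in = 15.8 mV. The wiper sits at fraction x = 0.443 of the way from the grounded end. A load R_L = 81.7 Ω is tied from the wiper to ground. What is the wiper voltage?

Lower segment x·R_p = 32.60 Ω; upper segment (1−x)·R_p = 41.00 Ω.
(x·R_p) ‖ R_L = 23.30 Ω.
Loaded-divider output: V_out = 15.8 × 0.3624 = 5.726 mV.
(Unloaded: V_out = x·V_in = 7.00 mV.)

V_out ≈ 5.73 mV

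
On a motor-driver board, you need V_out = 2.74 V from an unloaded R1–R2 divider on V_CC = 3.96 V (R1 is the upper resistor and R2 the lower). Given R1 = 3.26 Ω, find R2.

V_out/V_CC = R2/(R1+R2) = 0.6919.
R2 = R1 · 0.6919/(1 − 0.6919) = 7.322 Ω.

R2 ≈ 7.32 Ω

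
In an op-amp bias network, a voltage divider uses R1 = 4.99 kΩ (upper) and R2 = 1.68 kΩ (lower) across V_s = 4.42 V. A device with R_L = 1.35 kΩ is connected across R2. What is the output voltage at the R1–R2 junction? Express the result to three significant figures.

First combine the lower leg with the load: R2 ‖ R_L = 0.7485 kΩ.
Voltage divider with the loaded lower leg: V_out = 4.42 × 0.7485/(4.99 + 0.7485) = 4.42 × 0.1304 = 0.5765 V.
(Unloaded it would be 1.11 V; the load pulls it down.)

V_out ≈ 0.577 V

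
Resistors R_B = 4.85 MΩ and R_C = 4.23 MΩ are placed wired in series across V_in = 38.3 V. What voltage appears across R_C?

ΣR = 4.85 + 4.23 = 9.080 MΩ.
V = V_in · R/ΣR = 38.3 × 0.4659 = 17.84 V.

V ≈ 17.8 V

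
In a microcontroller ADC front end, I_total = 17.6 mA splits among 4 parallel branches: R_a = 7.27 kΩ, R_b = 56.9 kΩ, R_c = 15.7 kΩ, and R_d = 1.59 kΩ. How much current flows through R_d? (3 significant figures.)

I ≈ 13.1 mA

ΣG = 1/7.27 + 1/56.9 + 1/15.7 + 1/1.59 = 0.8478.
Current divider: I(R_d) = I_total · G_k/ΣG = 17.6 × (0.6289/0.8478) = 17.6 × 0.7419 = 13.06 mA.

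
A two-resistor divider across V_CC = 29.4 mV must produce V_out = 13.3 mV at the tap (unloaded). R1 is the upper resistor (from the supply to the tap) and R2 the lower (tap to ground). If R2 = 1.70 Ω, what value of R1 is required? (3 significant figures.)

R1 ≈ 2.06 Ω

V_out/V_CC = R2/(R1+R2) = 0.4524.
R1 = R2·(1/k − 1) = 1.70 × 1.211 = 2.058 Ω.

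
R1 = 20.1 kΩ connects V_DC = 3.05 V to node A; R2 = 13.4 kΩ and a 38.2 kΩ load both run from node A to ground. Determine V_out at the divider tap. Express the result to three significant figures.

V_out ≈ 1.01 V

The load sits in parallel with R2, giving an effective lower resistance R2' = R2·R_L/(R2+R_L) = 9.920 kΩ.
Then V_out = V_DC · R2'/(R1 + R2') = 3.05 × 9.920/30.02 = 1.008 V.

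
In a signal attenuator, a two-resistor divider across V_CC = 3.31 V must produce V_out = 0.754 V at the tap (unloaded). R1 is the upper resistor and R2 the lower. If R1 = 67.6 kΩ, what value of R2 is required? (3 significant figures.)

R2 ≈ 19.9 kΩ

Required fraction k = V_out/V_CC = 0.2278.
So R2 = R1 · V_out/(V_CC − V_out) = 67.6 × 0.754/(3.31 − 0.754) = 67.6 × 0.2950 = 19.94 kΩ.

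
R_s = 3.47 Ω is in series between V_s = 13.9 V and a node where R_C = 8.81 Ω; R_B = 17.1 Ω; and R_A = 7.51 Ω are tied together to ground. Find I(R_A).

Equivalent of the parallel group: R_p = 3.277 Ω.
V_A = 13.9 × 3.277/6.747 = 6.751 V.
I(R_A) = V_A / R_A = 6.751/7.51 = 0.8990 A.

I ≈ 0.899 A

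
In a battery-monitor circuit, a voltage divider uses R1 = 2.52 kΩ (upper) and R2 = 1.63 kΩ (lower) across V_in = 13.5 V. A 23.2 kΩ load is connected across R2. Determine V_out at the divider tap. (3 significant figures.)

V_out ≈ 5.09 V

The load sits in parallel with R2, giving an effective lower resistance R2' = R2·R_L/(R2+R_L) = 1.523 kΩ.
Voltage divider with the loaded lower leg: V_out = 13.5 × 1.523/(2.52 + 1.523) = 13.5 × 0.3767 = 5.085 V.
(Unloaded it would be 5.30 V; the load pulls it down.)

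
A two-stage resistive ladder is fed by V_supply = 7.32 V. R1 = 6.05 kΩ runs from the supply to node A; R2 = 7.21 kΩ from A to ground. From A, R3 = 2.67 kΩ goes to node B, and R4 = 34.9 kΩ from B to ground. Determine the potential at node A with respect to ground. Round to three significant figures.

Looking into the second stage from A: R3 + R4 = 37.57 kΩ appears in parallel with R2.
Effective lower resistance at A: R2 ‖ 37.57 = 6.049 kΩ.
V_A = 7.32 × 6.049/(6.05 + 6.049) = 3.660 V.

V_A ≈ 3.66 V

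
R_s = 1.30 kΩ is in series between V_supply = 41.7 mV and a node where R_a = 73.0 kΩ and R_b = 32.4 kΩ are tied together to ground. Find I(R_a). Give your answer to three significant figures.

Equivalent of the parallel group: R_p = 22.44 kΩ.
Node voltage V_A = V_supply · R_p/(R_s + R_p) = 41.7 × 0.9452 = 39.42 mV.
I(R_a) = V_A / R_a = 39.42/73.0 = 0.5400 µA.

I ≈ 0.540 µA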